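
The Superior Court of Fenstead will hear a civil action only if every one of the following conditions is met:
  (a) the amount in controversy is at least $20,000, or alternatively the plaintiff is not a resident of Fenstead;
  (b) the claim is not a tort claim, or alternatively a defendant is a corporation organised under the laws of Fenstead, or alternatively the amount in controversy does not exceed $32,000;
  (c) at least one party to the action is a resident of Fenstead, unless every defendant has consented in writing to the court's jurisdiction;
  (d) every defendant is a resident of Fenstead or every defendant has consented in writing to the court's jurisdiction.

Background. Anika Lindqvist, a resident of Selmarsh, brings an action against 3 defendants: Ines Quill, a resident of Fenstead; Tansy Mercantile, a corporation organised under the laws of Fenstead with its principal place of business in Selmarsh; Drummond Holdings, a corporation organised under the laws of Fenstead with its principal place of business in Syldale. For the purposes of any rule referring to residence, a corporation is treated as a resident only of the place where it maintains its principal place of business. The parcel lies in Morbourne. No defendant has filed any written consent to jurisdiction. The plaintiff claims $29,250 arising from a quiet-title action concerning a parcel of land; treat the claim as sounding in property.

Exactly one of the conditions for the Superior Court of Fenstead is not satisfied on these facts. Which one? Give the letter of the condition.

(d)

The Superior Court of Fenstead:
  (a) The amount in controversy is 29,250 dollars, which meets the $20,000 floor — that alternative is enough. Condition met.
  (b) The claim is a property claim, not a tort claim, so one alternative holds. Satisfied.
  (c) Ines Quill resides in Fenstead. Condition met.
  (d) The defendants reside as follows — Ines Quill in Fenstead, Tansy Mercantile in Selmarsh, Drummond Holdings in Syldale — not all in Fenstead; no such written consent has been filed — no alternative holds. Not met.
Only condition (d) fails.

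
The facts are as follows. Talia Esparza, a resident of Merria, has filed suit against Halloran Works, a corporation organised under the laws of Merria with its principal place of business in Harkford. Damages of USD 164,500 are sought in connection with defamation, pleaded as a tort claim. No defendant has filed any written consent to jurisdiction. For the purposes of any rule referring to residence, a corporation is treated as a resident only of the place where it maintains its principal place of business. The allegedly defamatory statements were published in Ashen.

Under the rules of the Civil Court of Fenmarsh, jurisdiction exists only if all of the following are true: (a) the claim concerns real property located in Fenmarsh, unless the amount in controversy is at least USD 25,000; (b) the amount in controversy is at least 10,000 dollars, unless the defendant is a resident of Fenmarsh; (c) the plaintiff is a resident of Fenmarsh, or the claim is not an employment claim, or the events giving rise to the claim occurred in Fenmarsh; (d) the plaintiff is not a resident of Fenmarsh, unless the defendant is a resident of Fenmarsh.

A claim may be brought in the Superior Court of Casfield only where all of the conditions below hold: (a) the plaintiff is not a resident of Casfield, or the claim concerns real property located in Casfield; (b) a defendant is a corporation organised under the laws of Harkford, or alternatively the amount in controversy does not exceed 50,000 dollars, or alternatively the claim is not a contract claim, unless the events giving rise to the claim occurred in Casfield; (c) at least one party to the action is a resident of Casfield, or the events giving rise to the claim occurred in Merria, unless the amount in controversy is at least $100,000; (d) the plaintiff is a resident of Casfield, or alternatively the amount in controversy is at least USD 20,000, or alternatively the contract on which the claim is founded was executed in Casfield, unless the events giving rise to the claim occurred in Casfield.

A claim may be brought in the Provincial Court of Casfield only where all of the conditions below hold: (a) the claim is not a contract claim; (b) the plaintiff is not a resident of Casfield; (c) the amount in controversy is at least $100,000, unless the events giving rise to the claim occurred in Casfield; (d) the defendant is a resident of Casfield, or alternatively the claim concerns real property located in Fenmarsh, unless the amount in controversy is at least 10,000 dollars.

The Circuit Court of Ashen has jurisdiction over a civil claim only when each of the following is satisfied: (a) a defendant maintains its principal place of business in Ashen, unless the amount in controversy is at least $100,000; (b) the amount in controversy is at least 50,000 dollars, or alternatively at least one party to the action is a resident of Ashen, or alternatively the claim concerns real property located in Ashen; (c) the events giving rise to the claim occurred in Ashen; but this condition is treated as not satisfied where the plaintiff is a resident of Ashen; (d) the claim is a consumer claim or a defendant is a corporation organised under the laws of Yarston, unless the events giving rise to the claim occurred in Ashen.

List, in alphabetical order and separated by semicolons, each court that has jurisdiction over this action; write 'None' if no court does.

The Civil Court of Fenmarsh:
  (a) The claim does not concern real property. However, the amount in controversy is 164,500 dollars, which meets the $25,000 floor, so the 'unless' proviso supplies this condition. Satisfied.
  (b) The amount in controversy is USD 164,500, which meets the USD 10,000 floor. Satisfied.
  (c) The claim is a tort claim, not an employment claim, so one alternative holds. Satisfied.
  (d) The plaintiff resides in Merria, which is not Fenmarsh. Met.
  → Jurisdiction lies.
The Superior Court of Casfield:
  (a) The plaintiff resides in Merria, which is not Casfield, so one alternative holds. Satisfied.
  (b) The claim is a tort claim, not a contract claim, which satisfies one of the alternatives. Met.
  (c) No party resides in Casfield; the operative events occurred in Ashen, not Merria — no alternative holds. But the amount in controversy is USD 164,500, which meets the USD 100,000 floor, and the 'unless' clause therefore excuses the requirement. Satisfied.
  (d) The amount in controversy is 164,500 dollars, which meets the $20,000 floor, so this disjunct is met. Met.
  → The court has jurisdiction.
The Provincial Court of Casfield:
  (a) The claim is a tort claim, not a contract claim. Met.
  (b) The plaintiff resides in Merria, which is not Casfield. Condition met.
  (c) The amount in controversy is 164,500 dollars, which meets the $100,000 floor. Satisfied.
  (d) The defendant resides in Harkford, not Casfield; the claim does not concern real property — none of the alternatives is met. The proviso rescues it, though: the amount in controversy is 164,500 dollars, which meets the $10,000 floor. Met.
  → Every requirement is satisfied — jurisdiction.
The Circuit Court of Ashen:
  (a) The corporate defendant(s) have their principal place of business in Harkford, not Ashen. However, the amount in controversy is $164,500, which meets the $100,000 floor, so the 'unless' proviso supplies this condition. Satisfied.
  (b) The amount in controversy is $164,500, which meets the 50,000 dollars floor, which satisfies one of the alternatives. Met.
  (c) The operative events occurred in Ashen. The carve-out does not apply: the plaintiff resides in Merria, not Ashen. Satisfied.
  (d) The claim is a tort claim, not a consumer claim; the corporate defendant(s) are organised in Merria, not Yarston — no alternative holds. The proviso rescues it, though: the operative events occurred in Ashen. Met.
  → All conditions met; jurisdiction exists.

the Circuit Court of Ashen; the Civil Court of Fenmarsh; the Provincial Court of Casfield; the Superior Court of Casfield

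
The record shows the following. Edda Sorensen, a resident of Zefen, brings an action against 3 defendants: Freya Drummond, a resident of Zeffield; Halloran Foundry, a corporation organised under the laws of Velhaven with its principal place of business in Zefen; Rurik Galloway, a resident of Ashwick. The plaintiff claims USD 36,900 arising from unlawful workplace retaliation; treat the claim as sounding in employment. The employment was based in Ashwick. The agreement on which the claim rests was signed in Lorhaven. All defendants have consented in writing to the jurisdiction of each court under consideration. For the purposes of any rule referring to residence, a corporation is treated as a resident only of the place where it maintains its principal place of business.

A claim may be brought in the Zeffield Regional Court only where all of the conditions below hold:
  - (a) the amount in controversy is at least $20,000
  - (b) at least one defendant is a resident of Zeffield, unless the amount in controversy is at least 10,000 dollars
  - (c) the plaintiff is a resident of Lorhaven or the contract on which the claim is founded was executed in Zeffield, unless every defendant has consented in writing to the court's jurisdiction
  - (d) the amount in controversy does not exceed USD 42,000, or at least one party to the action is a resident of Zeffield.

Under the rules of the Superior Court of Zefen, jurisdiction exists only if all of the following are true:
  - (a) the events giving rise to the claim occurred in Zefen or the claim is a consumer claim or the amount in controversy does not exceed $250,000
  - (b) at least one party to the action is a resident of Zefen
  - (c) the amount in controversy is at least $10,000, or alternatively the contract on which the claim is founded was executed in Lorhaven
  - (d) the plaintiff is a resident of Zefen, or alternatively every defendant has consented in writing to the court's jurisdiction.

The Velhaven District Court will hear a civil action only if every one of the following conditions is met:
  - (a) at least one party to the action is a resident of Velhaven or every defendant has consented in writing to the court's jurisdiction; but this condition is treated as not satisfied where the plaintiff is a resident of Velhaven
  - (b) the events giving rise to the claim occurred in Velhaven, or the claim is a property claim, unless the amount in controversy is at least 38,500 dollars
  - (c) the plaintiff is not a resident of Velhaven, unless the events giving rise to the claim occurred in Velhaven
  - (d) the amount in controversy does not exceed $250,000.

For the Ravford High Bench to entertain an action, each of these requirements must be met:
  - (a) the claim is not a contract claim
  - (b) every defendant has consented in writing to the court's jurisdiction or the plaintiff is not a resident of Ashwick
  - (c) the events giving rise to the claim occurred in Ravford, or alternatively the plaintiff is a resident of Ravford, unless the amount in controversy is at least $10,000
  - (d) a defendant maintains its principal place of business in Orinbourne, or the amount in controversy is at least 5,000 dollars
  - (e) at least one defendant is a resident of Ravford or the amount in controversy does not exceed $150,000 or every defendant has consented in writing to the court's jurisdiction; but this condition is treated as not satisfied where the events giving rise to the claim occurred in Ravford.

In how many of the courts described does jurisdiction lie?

The Zeffield Regional Court:
  (a) The amount in controversy is 36,900 dollars, which meets the $20,000 floor. Met.
  (b) Freya Drummond resides in Zeffield. Met.
  (c) The plaintiff resides in Zefen, not Lorhaven; the contract was executed in Lorhaven, not Zeffield — every alternative fails. However, every defendant has filed written consent, so the 'unless' proviso supplies this condition. Satisfied.
  (d) The amount in controversy is USD 36,900, within the 42,000 dollars ceiling — that alternative is enough. Satisfied.
  → All conditions met; jurisdiction exists.
The Superior Court of Zefen:
  (a) The amount in controversy is 36,900 dollars, within the $250,000 ceiling, so one alternative holds. Condition met.
  (b) Edda Sorensen resides in Zefen. Satisfied.
  (c) The amount in controversy is USD 36,900, which meets the USD 10,000 floor, so one alternative holds. Satisfied.
  (d) The plaintiff resides in Zefen, so this disjunct is met. Met.
  → The court has jurisdiction.
The Velhaven District Court:
  (a) Every defendant has filed written consent, so one alternative holds. The exception is not triggered, since the plaintiff resides in Zefen, not Velhaven. Satisfied.
  (b) The operative events occurred in Ashwick, not Velhaven; the claim is an employment claim, not a property claim — every alternative fails. Nor does the 'unless' clause help: the amount in controversy is USD 36,900, below the $38,500 floor. Not satisfied.
  (c) The plaintiff resides in Zefen, which is not Velhaven. Satisfied.
  (d) The amount in controversy is 36,900 dollars, within the USD 250,000 ceiling. Condition met.
  → Not every requirement is met — no jurisdiction.
The Ravford High Bench:
  (a) The claim is an employment claim, not a contract claim. Condition met.
  (b) Every defendant has filed written consent, so this disjunct is met. Condition met.
  (c) The operative events occurred in Ashwick, not Ravford; the plaintiff resides in Zefen, not Ravford — no alternative holds. The proviso rescues it, though: the amount in controversy is $36,900, which meets the $10,000 floor. Condition met.
  (d) The amount in controversy is 36,900 dollars, which meets the 5,000 dollars floor, so this disjunct is met. Satisfied.
  (e) The amount in controversy is $36,900, within the USD 150,000 ceiling — that alternative is enough. And the carve-out is inapplicable — the operative events occurred in Ashwick, not Ravford. Met.
  → The court has jurisdiction.
Courts with jurisdiction: the Zeffield Regional Court, the Superior Court of Zefen, the Ravford High Bench — 3 in total.

3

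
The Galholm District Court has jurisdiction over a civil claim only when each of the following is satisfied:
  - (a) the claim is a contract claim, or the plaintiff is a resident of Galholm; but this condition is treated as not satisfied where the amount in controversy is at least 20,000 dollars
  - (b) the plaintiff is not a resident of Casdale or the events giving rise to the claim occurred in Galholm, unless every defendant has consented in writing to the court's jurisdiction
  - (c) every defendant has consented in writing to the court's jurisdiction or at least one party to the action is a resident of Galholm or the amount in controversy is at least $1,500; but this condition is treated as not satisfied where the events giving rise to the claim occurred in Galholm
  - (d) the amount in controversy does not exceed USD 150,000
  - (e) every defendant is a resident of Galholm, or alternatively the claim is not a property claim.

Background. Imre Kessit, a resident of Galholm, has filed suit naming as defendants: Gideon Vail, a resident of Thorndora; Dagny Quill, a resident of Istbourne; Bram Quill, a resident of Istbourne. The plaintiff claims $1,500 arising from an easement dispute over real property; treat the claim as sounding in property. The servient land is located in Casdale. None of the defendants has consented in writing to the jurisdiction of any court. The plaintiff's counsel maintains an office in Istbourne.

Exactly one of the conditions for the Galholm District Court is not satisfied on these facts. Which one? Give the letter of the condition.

The Galholm District Court:
  (a) The plaintiff resides in Galholm, which satisfies one of the alternatives. The carve-out does not apply: the amount in controversy is 1,500 dollars, below the $20,000 floor. Condition met.
  (b) The plaintiff resides in Galholm, which is not Casdale, so this disjunct is met. Condition met.
  (c) Imre Kessit resides in Galholm, which satisfies one of the alternatives. And the carve-out is inapplicable — the operative events occurred in Casdale, not Galholm. Condition met.
  (d) The amount in controversy is $1,500, within the USD 150,000 ceiling. Condition met.
  (e) The defendants reside as follows — Gideon Vail in Thorndora, Dagny Quill in Istbourne, Bram Quill in Istbourne — not all in Galholm; the claim is a property claim — every alternative fails. Condition not met.
Only condition (e) fails.

(e)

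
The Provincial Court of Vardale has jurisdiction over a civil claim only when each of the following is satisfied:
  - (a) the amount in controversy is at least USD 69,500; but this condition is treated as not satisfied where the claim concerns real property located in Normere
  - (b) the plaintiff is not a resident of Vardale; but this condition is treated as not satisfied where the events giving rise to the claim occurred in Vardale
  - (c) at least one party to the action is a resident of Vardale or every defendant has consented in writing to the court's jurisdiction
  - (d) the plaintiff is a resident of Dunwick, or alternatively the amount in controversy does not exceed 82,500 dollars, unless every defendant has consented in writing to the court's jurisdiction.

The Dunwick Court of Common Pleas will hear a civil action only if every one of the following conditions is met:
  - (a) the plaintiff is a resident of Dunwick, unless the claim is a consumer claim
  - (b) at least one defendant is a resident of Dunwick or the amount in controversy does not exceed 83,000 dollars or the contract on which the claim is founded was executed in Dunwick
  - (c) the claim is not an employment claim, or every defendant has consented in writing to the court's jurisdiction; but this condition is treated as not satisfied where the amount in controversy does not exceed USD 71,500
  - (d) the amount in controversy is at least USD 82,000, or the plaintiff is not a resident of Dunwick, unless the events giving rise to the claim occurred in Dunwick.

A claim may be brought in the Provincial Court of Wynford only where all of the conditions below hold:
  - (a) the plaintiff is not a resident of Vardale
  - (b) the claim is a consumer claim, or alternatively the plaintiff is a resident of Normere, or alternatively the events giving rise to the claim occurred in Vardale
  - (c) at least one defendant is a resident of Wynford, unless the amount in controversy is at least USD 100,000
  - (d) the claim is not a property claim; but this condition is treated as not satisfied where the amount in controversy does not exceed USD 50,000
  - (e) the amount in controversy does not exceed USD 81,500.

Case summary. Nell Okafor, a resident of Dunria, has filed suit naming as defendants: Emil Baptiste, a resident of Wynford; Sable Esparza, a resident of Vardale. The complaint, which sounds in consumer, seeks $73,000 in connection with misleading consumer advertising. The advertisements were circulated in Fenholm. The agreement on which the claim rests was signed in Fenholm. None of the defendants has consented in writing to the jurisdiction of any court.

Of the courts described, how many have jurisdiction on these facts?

The Provincial Court of Vardale:
  (a) The amount in controversy is $73,000, which meets the $69,500 floor. And the carve-out is inapplicable — the claim does not concern real property. Satisfied.
  (b) The plaintiff resides in Dunria, which is not Vardale. The carve-out does not apply: the operative events occurred in Fenholm, not Vardale. Condition met.
  (c) Sable Esparza resides in Vardale, so this disjunct is met. Condition met.
  (d) The amount in controversy is 73,000 dollars, within the USD 82,500 ceiling, so one alternative holds. Met.
  → Jurisdiction lies.
The Dunwick Court of Common Pleas:
  (a) The plaintiff resides in Dunria, not Dunwick. However, the claim is a consumer claim, so the 'unless' proviso supplies this condition. Satisfied.
  (b) The amount in controversy is $73,000, within the $83,000 ceiling, so this disjunct is met. Condition met.
  (c) The claim is a consumer claim, not an employment claim, so this disjunct is met. And the carve-out is inapplicable — the amount in controversy is USD 73,000, above the USD 71,500 ceiling. Satisfied.
  (d) The plaintiff resides in Dunria, which is not Dunwick, which satisfies one of the alternatives. Met.
  → Every requirement is satisfied — jurisdiction.
The Provincial Court of Wynford:
  (a) The plaintiff resides in Dunria, which is not Vardale. Satisfied.
  (b) The claim is a consumer claim, which satisfies one of the alternatives. Satisfied.
  (c) Emil Baptiste resides in Wynford. Met.
  (d) The claim is a consumer claim, not a property claim. And the carve-out is inapplicable — the amount in controversy is 73,000 dollars, above the USD 50,000 ceiling. Condition met.
  (e) The amount in controversy is $73,000, within the $81,500 ceiling. Met.
  → Jurisdiction lies.
Courts with jurisdiction: the Provincial Court of Vardale, the Dunwick Court of Common Pleas, the Provincial Court of Wynford — 3 in total.

3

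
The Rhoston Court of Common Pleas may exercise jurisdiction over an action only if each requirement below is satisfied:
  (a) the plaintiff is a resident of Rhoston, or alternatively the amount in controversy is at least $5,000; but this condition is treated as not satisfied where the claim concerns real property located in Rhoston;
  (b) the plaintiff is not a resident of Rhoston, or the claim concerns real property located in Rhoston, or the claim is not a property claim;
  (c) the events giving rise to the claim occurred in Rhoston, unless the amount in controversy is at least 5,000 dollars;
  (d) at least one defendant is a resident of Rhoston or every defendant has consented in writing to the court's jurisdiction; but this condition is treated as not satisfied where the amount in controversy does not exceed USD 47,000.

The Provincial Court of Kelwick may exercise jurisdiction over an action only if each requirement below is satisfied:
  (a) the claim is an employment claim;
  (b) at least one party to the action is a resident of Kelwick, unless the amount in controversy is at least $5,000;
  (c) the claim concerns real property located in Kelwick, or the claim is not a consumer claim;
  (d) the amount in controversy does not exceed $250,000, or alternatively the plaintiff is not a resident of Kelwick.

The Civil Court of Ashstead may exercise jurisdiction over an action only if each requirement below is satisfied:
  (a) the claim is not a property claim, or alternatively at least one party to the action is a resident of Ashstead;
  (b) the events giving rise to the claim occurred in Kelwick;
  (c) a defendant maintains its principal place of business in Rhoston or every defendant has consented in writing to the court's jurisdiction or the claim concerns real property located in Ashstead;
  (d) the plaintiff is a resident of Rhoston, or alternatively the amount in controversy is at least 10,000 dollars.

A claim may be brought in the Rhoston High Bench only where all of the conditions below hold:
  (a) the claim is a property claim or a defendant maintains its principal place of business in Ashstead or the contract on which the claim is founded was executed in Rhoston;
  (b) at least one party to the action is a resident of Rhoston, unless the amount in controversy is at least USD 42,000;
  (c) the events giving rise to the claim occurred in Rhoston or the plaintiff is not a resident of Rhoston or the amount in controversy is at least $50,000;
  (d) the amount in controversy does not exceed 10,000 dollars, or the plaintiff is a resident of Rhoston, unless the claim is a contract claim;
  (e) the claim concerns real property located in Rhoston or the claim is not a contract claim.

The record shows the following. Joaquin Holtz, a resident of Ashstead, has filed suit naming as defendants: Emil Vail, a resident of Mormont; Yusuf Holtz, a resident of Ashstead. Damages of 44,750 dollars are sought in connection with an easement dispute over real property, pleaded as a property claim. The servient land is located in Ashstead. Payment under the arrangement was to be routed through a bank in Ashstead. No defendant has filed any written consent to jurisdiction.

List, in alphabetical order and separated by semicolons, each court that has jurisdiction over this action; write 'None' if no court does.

The Rhoston Court of Common Pleas:
  (a) The amount in controversy is USD 44,750, which meets the 5,000 dollars floor, so this disjunct is met. The carve-out does not apply: the property lies in Ashstead, not Rhoston. Satisfied.
  (b) The plaintiff resides in Ashstead, which is not Rhoston — that alternative is enough. Condition met.
  (c) The operative events occurred in Ashstead, not Rhoston. But the amount in controversy is 44,750 dollars, which meets the USD 5,000 floor, and the 'unless' clause therefore excuses the requirement. Condition met.
  (d) No defendant resides in Rhoston (they reside in Mormont, Ashstead); no such written consent has been filed — every alternative fails. Fails.
  → At least one condition fails; no jurisdiction.
The Provincial Court of Kelwick:
  (a) The claim is a property claim, not an employment claim. Condition not met.
  (b) No party resides in Kelwick. But the amount in controversy is $44,750, which meets the 5,000 dollars floor, and the 'unless' clause therefore excuses the requirement. Condition met.
  (c) The claim is a property claim, not a consumer claim, so this disjunct is met. Condition met.
  (d) The amount in controversy is USD 44,750, within the USD 250,000 ceiling, which satisfies one of the alternatives. Condition met.
  → The court lacks jurisdiction.
The Civil Court of Ashstead:
  (a) Joaquin Holtz resides in Ashstead, which satisfies one of the alternatives. Condition met.
  (b) The operative events occurred in Ashstead, not Kelwick. Not met.
  (c) The property lies in Ashstead — that alternative is enough. Satisfied.
  (d) The amount in controversy is USD 44,750, which meets the $10,000 floor, which satisfies one of the alternatives. Condition met.
  → Not every requirement is met — no jurisdiction.
The Rhoston High Bench:
  (a) The claim is a property claim, which satisfies one of the alternatives. Condition met.
  (b) No party resides in Rhoston. The proviso rescues it, though: the amount in controversy is 44,750 dollars, which meets the USD 42,000 floor. Met.
  (c) The plaintiff resides in Ashstead, which is not Rhoston, so this disjunct is met. Met.
  (d) The amount in controversy is 44,750 dollars, above the 10,000 dollars ceiling; the plaintiff resides in Ashstead, not Rhoston — none of the alternatives is met. The proviso offers no rescue either, since the claim is a property claim, not a contract claim. Not met.
  (e) The claim is a property claim, not a contract claim, so one alternative holds. Satisfied.
  → No jurisdiction.

None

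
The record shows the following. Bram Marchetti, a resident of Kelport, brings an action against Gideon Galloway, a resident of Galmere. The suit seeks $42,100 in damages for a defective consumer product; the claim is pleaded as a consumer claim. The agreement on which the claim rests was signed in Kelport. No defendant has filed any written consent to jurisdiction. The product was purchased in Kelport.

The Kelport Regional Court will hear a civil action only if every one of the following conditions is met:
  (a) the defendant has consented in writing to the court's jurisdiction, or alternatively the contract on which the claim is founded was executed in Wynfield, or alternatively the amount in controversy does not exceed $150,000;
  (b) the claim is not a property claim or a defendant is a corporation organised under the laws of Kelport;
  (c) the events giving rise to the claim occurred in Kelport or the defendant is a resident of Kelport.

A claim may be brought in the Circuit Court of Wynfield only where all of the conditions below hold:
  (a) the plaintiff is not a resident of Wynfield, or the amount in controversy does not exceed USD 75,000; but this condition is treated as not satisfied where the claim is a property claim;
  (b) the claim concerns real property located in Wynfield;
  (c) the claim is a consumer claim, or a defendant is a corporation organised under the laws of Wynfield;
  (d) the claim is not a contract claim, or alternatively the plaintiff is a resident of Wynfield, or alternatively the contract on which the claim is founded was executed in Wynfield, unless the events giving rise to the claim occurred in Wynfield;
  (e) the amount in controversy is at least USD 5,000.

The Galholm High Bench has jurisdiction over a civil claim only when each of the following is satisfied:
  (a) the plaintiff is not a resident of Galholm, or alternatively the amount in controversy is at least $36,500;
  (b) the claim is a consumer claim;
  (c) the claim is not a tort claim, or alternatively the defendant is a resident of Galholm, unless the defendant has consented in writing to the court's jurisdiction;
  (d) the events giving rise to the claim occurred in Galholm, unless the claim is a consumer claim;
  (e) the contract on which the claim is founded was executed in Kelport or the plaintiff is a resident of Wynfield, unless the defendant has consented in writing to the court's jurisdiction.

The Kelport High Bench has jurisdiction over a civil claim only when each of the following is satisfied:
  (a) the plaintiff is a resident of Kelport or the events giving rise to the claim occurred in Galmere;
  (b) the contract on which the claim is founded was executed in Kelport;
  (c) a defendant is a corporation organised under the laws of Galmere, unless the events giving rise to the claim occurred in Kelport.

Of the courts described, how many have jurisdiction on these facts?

The Kelport Regional Court:
  (a) The amount in controversy is USD 42,100, within the USD 150,000 ceiling, which satisfies one of the alternatives. Met.
  (b) The claim is a consumer claim, not a property claim — that alternative is enough. Condition met.
  (c) The operative events occurred in Kelport, which satisfies one of the alternatives. Satisfied.
  → The court has jurisdiction.
The Circuit Court of Wynfield:
  (a) The plaintiff resides in Kelport, which is not Wynfield, which satisfies one of the alternatives. The carve-out does not apply: the claim is a consumer claim, not a property claim. Condition met.
  (b) The claim does not concern real property. Not met.
  (c) The claim is a consumer claim, so this disjunct is met. Satisfied.
  (d) The claim is a consumer claim, not a contract claim — that alternative is enough. Satisfied.
  (e) The amount in controversy is $42,100, which meets the 5,000 dollars floor. Satisfied.
  → Not every requirement is met — no jurisdiction.
The Galholm High Bench:
  (a) The plaintiff resides in Kelport, which is not Galholm, so one alternative holds. Satisfied.
  (b) The claim is a consumer claim. Condition met.
  (c) The claim is a consumer claim, not a tort claim, which satisfies one of the alternatives. Condition met.
  (d) The operative events occurred in Kelport, not Galholm. The proviso rescues it, though: the claim is a consumer claim. Condition met.
  (e) The contract was executed in Kelport, which satisfies one of the alternatives. Condition met.
  → All conditions met; jurisdiction exists.
The Kelport High Bench:
  (a) The plaintiff resides in Kelport, so one alternative holds. Condition met.
  (b) The contract was executed in Kelport. Condition met.
  (c) No defendant is a corporation. But the operative events occurred in Kelport, and the 'unless' clause therefore excuses the requirement. Condition met.
  → Every requirement is satisfied — jurisdiction.
Courts with jurisdiction: the Kelport Regional Court, the Galholm High Bench, the Kelport High Bench — 3 in total.

3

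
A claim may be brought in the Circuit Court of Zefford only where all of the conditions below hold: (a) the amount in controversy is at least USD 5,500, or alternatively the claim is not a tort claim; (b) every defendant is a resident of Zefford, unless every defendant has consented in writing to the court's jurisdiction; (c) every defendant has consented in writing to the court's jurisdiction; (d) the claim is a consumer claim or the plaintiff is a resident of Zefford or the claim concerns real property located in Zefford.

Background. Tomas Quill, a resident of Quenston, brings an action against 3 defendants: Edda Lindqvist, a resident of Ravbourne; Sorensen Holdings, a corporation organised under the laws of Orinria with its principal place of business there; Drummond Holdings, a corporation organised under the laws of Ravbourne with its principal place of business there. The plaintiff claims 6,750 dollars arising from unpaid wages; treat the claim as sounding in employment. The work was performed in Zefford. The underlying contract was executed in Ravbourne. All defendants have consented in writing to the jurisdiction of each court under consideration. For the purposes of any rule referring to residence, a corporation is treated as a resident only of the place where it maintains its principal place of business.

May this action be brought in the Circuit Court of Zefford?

No

The Circuit Court of Zefford:
  (a) The amount in controversy is $6,750, which meets the $5,500 floor, so one alternative holds. Condition met.
  (b) The defendants reside as follows — Edda Lindqvist in Ravbourne, Sorensen Holdings in Orinria, Drummond Holdings in Ravbourne — not all in Zefford. But every defendant has filed written consent, and the 'unless' clause therefore excuses the requirement. Condition met.
  (c) Every defendant has filed written consent. Met.
  (d) The claim is an employment claim, not a consumer claim; the plaintiff resides in Quenston, not Zefford; the claim does not concern real property — no alternative holds. Not met.
  → No jurisdiction.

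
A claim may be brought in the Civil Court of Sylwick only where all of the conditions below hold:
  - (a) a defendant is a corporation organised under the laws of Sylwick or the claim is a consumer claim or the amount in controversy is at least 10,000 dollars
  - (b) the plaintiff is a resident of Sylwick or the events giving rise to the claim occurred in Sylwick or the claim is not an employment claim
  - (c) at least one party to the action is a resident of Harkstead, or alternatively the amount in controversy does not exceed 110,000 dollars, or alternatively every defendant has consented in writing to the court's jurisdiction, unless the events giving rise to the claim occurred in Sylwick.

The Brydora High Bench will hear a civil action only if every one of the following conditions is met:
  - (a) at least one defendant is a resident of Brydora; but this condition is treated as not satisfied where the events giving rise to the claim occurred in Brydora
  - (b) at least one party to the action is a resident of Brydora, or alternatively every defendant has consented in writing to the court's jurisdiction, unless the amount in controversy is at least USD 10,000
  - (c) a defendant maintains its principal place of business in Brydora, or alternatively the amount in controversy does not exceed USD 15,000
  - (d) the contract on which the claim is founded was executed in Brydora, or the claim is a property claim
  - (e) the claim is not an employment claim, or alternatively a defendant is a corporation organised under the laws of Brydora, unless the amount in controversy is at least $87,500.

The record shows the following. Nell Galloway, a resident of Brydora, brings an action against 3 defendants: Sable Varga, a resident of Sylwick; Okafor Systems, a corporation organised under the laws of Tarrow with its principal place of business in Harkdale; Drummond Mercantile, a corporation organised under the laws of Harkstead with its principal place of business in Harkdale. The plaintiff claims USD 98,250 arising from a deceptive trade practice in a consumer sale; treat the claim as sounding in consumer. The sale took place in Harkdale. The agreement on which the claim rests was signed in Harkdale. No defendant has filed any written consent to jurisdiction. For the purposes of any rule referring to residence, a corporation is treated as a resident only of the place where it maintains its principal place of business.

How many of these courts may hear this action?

The Civil Court of Sylwick:
  (a) The claim is a consumer claim — that alternative is enough. Condition met.
  (b) The claim is a consumer claim, not an employment claim, which satisfies one of the alternatives. Satisfied.
  (c) The amount in controversy is $98,250, within the USD 110,000 ceiling, so one alternative holds. Condition met.
  → Every requirement is satisfied — jurisdiction.
The Brydora High Bench:
  (a) No defendant resides in Brydora (they reside in Sylwick, Harkdale, Harkdale). Not met.
  (b) Nell Galloway resides in Brydora, which satisfies one of the alternatives. Condition met.
  (c) The corporate defendant(s) have their principal place of business in Harkdale, not Brydora; the amount in controversy is 98,250 dollars, above the USD 15,000 ceiling — no alternative holds. Fails.
  (d) The contract was executed in Harkdale, not Brydora; the claim is a consumer claim, not a property claim — none of the alternatives is met. Fails.
  (e) The claim is a consumer claim, not an employment claim, which satisfies one of the alternatives. Condition met.
  → The court lacks jurisdiction.
Courts with jurisdiction: the Civil Court of Sylwick — 1 in total.

1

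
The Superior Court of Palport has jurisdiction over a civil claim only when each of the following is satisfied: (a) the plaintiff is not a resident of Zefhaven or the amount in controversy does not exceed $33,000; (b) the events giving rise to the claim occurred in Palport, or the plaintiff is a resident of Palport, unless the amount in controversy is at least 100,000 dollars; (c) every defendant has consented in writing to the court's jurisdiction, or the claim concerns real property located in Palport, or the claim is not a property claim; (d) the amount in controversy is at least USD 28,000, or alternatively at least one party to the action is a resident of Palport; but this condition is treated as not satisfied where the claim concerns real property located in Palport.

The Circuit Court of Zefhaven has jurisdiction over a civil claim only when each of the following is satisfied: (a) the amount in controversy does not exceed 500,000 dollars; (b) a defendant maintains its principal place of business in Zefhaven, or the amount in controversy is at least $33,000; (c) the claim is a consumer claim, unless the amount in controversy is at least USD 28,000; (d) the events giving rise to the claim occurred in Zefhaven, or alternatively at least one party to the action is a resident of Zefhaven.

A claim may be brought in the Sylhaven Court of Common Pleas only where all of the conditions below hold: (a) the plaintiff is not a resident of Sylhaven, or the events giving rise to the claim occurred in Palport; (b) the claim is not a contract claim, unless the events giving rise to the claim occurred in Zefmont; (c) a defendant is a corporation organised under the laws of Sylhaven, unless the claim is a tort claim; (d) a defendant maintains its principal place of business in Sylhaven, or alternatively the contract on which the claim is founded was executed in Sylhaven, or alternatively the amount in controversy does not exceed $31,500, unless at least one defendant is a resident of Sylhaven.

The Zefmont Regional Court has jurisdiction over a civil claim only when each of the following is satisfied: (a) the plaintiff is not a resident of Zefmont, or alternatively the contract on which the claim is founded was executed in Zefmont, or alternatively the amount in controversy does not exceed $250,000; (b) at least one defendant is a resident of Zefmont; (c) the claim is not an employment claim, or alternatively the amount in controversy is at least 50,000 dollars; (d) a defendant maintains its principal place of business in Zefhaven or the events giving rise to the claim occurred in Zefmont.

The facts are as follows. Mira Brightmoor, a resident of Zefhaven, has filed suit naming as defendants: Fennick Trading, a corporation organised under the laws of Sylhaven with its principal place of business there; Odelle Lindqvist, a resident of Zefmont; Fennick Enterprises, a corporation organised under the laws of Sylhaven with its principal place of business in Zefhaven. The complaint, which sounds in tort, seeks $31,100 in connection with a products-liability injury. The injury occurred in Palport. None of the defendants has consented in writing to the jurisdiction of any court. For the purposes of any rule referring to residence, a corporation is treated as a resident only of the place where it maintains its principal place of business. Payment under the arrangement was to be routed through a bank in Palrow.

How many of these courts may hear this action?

4

The Superior Court of Palport:
  (a) The amount in controversy is $31,100, within the 33,000 dollars ceiling, so one alternative holds. Condition met.
  (b) The operative events occurred in Palport, so one alternative holds. Met.
  (c) The claim is a tort claim, not a property claim — that alternative is enough. Condition met.
  (d) The amount in controversy is 31,100 dollars, which meets the USD 28,000 floor, which satisfies one of the alternatives. The carve-out does not apply: the claim does not concern real property. Condition met.
  → The court has jurisdiction.
The Circuit Court of Zefhaven:
  (a) The amount in controversy is 31,100 dollars, within the USD 500,000 ceiling. Condition met.
  (b) Fennick Enterprises has its principal place of business in Zefhaven, so one alternative holds. Satisfied.
  (c) The claim is a tort claim, not a consumer claim. The proviso rescues it, though: the amount in controversy is $31,100, which meets the $28,000 floor. Satisfied.
  (d) Mira Brightmoor resides in Zefhaven, so this disjunct is met. Satisfied.
  → The court has jurisdiction.
The Sylhaven Court of Common Pleas:
  (a) The plaintiff resides in Zefhaven, which is not Sylhaven, so this disjunct is met. Condition met.
  (b) The claim is a tort claim, not a contract claim. Satisfied.
  (c) Fennick Trading is organised under the laws of Sylhaven. Satisfied.
  (d) Fennick Trading has its principal place of business in Sylhaven, so one alternative holds. Condition met.
  → All conditions met; jurisdiction exists.
The Zefmont Regional Court:
  (a) The plaintiff resides in Zefhaven, which is not Zefmont, so this disjunct is met. Satisfied.
  (b) Odelle Lindqvist resides in Zefmont. Condition met.
  (c) The claim is a tort claim, not an employment claim, which satisfies one of the alternatives. Met.
  (d) Fennick Enterprises has its principal place of business in Zefhaven, so this disjunct is met. Met.
  → Every requirement is satisfied — jurisdiction.
Courts with jurisdiction: the Superior Court of Palport, the Circuit Court of Zefhaven, the Sylhaven Court of Common Pleas, the Zefmont Regional Court — 4 in total.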